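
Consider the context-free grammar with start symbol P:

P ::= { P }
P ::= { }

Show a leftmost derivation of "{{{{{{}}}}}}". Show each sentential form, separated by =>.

P => {P}   [P ::= { P }]
{P} => {{P}}   [P ::= { P }]
{{P}} => {{{P}}}   [P ::= { P }]
{{{P}}} => {{{{P}}}}   [P ::= { P }]
{{{{P}}}} => {{{{{P}}}}}   [P ::= { P }]
{{{{{P}}}}} => {{{{{{}}}}}}   [P ::= { }]

P => {P} => {{P}} => {{{P}}} => {{{{P}}}} => {{{{{P}}}}} => {{{{{{}}}}}}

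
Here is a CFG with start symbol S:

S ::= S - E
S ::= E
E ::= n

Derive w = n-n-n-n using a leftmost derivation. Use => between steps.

S => S-E   [S ::= S - E]
S-E => S-E-E   [S ::= S - E]
S-E-E => S-E-E-E   [S ::= S - E]
S-E-E-E => E-E-E-E   [S ::= E]
E-E-E-E => n-E-E-E   [E ::= n]
n-E-E-E => n-n-E-E   [E ::= n]
n-n-E-E => n-n-n-E   [E ::= n]
n-n-n-E => n-n-n-n   [E ::= n]

S=>S-E=>S-E-E=>S-E-E-E=>E-E-E-E=>n-E-E-E=>n-n-E-E=>n-n-n-E=>n-n-n-n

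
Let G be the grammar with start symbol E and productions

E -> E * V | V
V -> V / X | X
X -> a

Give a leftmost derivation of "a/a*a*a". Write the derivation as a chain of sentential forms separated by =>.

E => E*V   [E -> E * V]
E*V => E*V*V   [E -> E * V]
E*V*V => V*V*V   [E -> V]
V*V*V => V/X*V*V   [V -> V / X]
V/X*V*V => X/X*V*V   [V -> X]
X/X*V*V => a/X*V*V   [X -> a]
a/X*V*V => a/a*V*V   [X -> a]
a/a*V*V => a/a*X*V   [V -> X]
a/a*X*V => a/a*a*V   [X -> a]
a/a*a*V => a/a*a*X   [V -> X]
a/a*a*X => a/a*a*a   [X -> a]

E => E*V => E*V*V => V*V*V => V/X*V*V => X/X*V*V => a/X*V*V => a/a*V*V => a/a*X*V => a/a*a*V => a/a*a*X => a/a*a*a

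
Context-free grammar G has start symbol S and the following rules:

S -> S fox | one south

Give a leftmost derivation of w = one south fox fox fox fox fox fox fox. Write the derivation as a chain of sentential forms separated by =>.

S => S fox => S fox fox => S fox fox fox => S fox fox fox fox => S fox fox fox fox fox => S fox fox fox fox fox fox => S fox fox fox fox fox fox fox => one south fox fox fox fox fox fox fox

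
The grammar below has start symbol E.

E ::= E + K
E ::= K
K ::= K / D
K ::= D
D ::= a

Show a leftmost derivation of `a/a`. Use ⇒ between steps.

E ⇒ K   [E ::= K]
K ⇒ K/D   [K ::= K / D]
K/D ⇒ D/D   [K ::= D]
D/D ⇒ a/D   [D ::= a]
a/D ⇒ a/a   [D ::= a]

E⇒K⇒K/D⇒D/D⇒a/D⇒a/a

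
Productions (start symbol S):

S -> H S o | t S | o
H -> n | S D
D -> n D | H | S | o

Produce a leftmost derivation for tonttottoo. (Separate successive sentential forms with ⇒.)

S ⇒ tS   [S -> t S]
tS ⇒ tHSo   [S -> H S o]
tHSo ⇒ tSDSo   [H -> S D]
tSDSo ⇒ toDSo   [S -> o]
toDSo ⇒ tonDSo   [D -> n D]
tonDSo ⇒ tonSSo   [D -> S]
tonSSo ⇒ tontSSo   [S -> t S]
tontSSo ⇒ tonttSSo   [S -> t S]
tonttSSo ⇒ tonttoSo   [S -> o]
tonttoSo ⇒ tonttotSo   [S -> t S]
tonttotSo ⇒ tonttottSo   [S -> t S]
tonttottSo ⇒ tonttottoo   [S -> o]

S ⇒ tS ⇒ tHSo ⇒ tSDSo ⇒ toDSo ⇒ tonDSo ⇒ tonSSo ⇒ tontSSo ⇒ tonttSSo ⇒ tonttoSo ⇒ tonttotSo ⇒ tonttottSo ⇒ tonttottoo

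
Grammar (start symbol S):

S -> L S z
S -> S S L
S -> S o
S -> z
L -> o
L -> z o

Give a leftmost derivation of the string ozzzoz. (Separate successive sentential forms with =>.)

S=>LSz=>oSz=>oSSLz=>ozSLz=>ozzLz=>ozzzoz

S => LSz   [S -> L S z]
LSz => oSz   [L -> o]
oSz => oSSLz   [S -> S S L]
oSSLz => ozSLz   [S -> z]
ozSLz => ozzLz   [S -> z]
ozzLz => ozzzoz   [L -> z o]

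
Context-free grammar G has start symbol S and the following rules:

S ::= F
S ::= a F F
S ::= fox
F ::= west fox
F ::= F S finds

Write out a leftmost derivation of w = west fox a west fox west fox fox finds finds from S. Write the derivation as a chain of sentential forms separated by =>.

S => F => F S finds => west fox S finds => west fox a F F finds => west fox a west fox F finds => west fox a west fox F S finds finds => west fox a west fox west fox S finds finds => west fox a west fox west fox fox finds finds

S => F   [S ::= F]
F => F S finds   [F ::= F S finds]
F S finds => west fox S finds   [F ::= west fox]
west fox S finds => west fox a F F finds   [S ::= a F F]
west fox a F F finds => west fox a west fox F finds   [F ::= west fox]
west fox a west fox F finds => west fox a west fox F S finds finds   [F ::= F S finds]
west fox a west fox F S finds finds => west fox a west fox west fox S finds finds   [F ::= west fox]
west fox a west fox west fox S finds finds => west fox a west fox west fox fox finds finds   [S ::= fox]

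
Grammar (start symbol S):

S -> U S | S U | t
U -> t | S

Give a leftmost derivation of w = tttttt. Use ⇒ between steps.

S ⇒ SU   [S -> S U]
SU ⇒ USU   [S -> U S]
USU ⇒ SSU   [U -> S]
SSU ⇒ USSU   [S -> U S]
USSU ⇒ tSSU   [U -> t]
tSSU ⇒ tUSSU   [S -> U S]
tUSSU ⇒ ttSSU   [U -> t]
ttSSU ⇒ ttUSSU   [S -> U S]
ttUSSU ⇒ tttSSU   [U -> t]
tttSSU ⇒ ttttSU   [S -> t]
ttttSU ⇒ tttttU   [S -> t]
tttttU ⇒ tttttt   [U -> t]

S ⇒ SU ⇒ USU ⇒ SSU ⇒ USSU ⇒ tSSU ⇒ tUSSU ⇒ ttSSU ⇒ ttUSSU ⇒ tttSSU ⇒ ttttSU ⇒ tttttU ⇒ tttttt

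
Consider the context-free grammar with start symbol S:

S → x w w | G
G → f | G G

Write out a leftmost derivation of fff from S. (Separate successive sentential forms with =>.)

S => G   [S → G]
G => GG   [G → G G]
GG => GGG   [G → G G]
GGG => fGG   [G → f]
fGG => ffG   [G → f]
ffG => fff   [G → f]

S => G => GG => GGG => fGG => ffG => fff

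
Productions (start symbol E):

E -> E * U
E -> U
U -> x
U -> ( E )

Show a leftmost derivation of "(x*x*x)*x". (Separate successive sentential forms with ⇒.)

E ⇒ E*U ⇒ U*U ⇒ (E)*U ⇒ (E*U)*U ⇒ (E*U*U)*U ⇒ (U*U*U)*U ⇒ (x*U*U)*U ⇒ (x*x*U)*U ⇒ (x*x*x)*U ⇒ (x*x*x)*x

E ⇒ E*U   [E -> E * U]
E*U ⇒ U*U   [E -> U]
U*U ⇒ (E)*U   [U -> ( E )]
(E)*U ⇒ (E*U)*U   [E -> E * U]
(E*U)*U ⇒ (E*U*U)*U   [E -> E * U]
(E*U*U)*U ⇒ (U*U*U)*U   [E -> U]
(U*U*U)*U ⇒ (x*U*U)*U   [U -> x]
(x*U*U)*U ⇒ (x*x*U)*U   [U -> x]
(x*x*U)*U ⇒ (x*x*x)*U   [U -> x]
(x*x*x)*U ⇒ (x*x*x)*x   [U -> x]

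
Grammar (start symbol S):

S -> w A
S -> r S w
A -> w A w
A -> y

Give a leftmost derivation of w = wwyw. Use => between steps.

S => wA => wwAw => wwyw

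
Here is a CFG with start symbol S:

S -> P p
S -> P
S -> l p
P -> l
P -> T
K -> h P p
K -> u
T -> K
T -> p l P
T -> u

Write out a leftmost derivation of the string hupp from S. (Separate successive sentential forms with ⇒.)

S⇒Pp⇒Tp⇒Kp⇒hPpp⇒hTpp⇒hupp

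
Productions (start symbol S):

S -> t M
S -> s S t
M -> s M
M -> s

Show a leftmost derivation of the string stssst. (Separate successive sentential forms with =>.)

S => sSt   [S -> s S t]
sSt => stMt   [S -> t M]
stMt => stsMt   [M -> s M]
stsMt => stssMt   [M -> s M]
stssMt => stssst   [M -> s]

S => sSt => stMt => stsMt => stssMt => stssst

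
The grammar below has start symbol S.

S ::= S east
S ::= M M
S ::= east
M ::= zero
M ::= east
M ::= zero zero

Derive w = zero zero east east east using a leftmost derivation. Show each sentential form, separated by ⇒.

S ⇒ S east ⇒ S east east ⇒ M M east east ⇒ zero zero M east east ⇒ zero zero east east east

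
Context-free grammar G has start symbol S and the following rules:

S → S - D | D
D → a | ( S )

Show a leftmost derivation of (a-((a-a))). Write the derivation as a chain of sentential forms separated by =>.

S => D   [S → D]
D => (S)   [D → ( S )]
(S) => (S-D)   [S → S - D]
(S-D) => (D-D)   [S → D]
(D-D) => (a-D)   [D → a]
(a-D) => (a-(S))   [D → ( S )]
(a-(S)) => (a-(D))   [S → D]
(a-(D)) => (a-((S)))   [D → ( S )]
(a-((S))) => (a-((S-D)))   [S → S - D]
(a-((S-D))) => (a-((D-D)))   [S → D]
(a-((D-D))) => (a-((a-D)))   [D → a]
(a-((a-D))) => (a-((a-a)))   [D → a]

S=>D=>(S)=>(S-D)=>(D-D)=>(a-D)=>(a-(S))=>(a-(D))=>(a-((S)))=>(a-((S-D)))=>(a-((D-D)))=>(a-((a-D)))=>(a-((a-a)))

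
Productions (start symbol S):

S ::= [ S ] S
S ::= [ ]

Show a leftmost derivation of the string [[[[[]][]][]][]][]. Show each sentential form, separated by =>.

S => [S]S   [S ::= [ S ] S]
[S]S => [[S]S]S   [S ::= [ S ] S]
[[S]S]S => [[[S]S]S]S   [S ::= [ S ] S]
[[[S]S]S]S => [[[[S]S]S]S]S   [S ::= [ S ] S]
[[[[S]S]S]S]S => [[[[[]]S]S]S]S   [S ::= [ ]]
[[[[[]]S]S]S]S => [[[[[]][]]S]S]S   [S ::= [ ]]
[[[[[]][]]S]S]S => [[[[[]][]][]]S]S   [S ::= [ ]]
[[[[[]][]][]]S]S => [[[[[]][]][]][]]S   [S ::= [ ]]
[[[[[]][]][]][]]S => [[[[[]][]][]][]][]   [S ::= [ ]]

S => [S]S => [[S]S]S => [[[S]S]S]S => [[[[S]S]S]S]S => [[[[[]]S]S]S]S => [[[[[]][]]S]S]S => [[[[[]][]][]]S]S => [[[[[]][]][]][]]S => [[[[[]][]][]][]][]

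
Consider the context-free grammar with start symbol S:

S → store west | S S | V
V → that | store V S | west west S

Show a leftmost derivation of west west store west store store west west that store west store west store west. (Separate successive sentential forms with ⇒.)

S ⇒ V   [S → V]
V ⇒ west west S   [V → west west S]
west west S ⇒ west west S S   [S → S S]
west west S S ⇒ west west store west S   [S → store west]
west west store west S ⇒ west west store west S S   [S → S S]
west west store west S S ⇒ west west store west V S   [S → V]
west west store west V S ⇒ west west store west store V S S   [V → store V S]
west west store west store V S S ⇒ west west store west store store V S S S   [V → store V S]
west west store west store store V S S S ⇒ west west store west store store west west S S S S   [V → west west S]
west west store west store store west west S S S S ⇒ west west store west store store west west V S S S   [S → V]
west west store west store store west west V S S S ⇒ west west store west store store west west that S S S   [V → that]
west west store west store store west west that S S S ⇒ west west store west store store west west that store west S S   [S → store west]
west west store west store store west west that store west S S ⇒ west west store west store store west west that store west store west S   [S → store west]
west west store west store store west west that store west store west S ⇒ west west store west store store west west that store west store west store west   [S → store west]

S ⇒ V ⇒ west west S ⇒ west west S S ⇒ west west store west S ⇒ west west store west S S ⇒ west west store west V S ⇒ west west store west store V S S ⇒ west west store west store store V S S S ⇒ west west store west store store west west S S S S ⇒ west west store west store store west west V S S S ⇒ west west store west store store west west that S S S ⇒ west west store west store store west west that store west S S ⇒ west west store west store store west west that store west store west S ⇒ west west store west store store west west that store west store west store west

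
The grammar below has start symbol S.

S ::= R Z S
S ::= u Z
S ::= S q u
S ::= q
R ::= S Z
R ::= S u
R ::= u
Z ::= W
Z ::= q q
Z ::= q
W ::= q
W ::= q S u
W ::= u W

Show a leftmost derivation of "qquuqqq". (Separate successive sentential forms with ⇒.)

S⇒RZS⇒SuZS⇒SquuZS⇒qquuZS⇒qquuqqS⇒qquuqqq

S ⇒ RZS   [S ::= R Z S]
RZS ⇒ SuZS   [R ::= S u]
SuZS ⇒ SquuZS   [S ::= S q u]
SquuZS ⇒ qquuZS   [S ::= q]
qquuZS ⇒ qquuqqS   [Z ::= q q]
qquuqqS ⇒ qquuqqq   [S ::= q]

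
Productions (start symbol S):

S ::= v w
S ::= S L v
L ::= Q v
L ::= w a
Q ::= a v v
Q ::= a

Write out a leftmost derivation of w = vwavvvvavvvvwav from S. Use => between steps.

S => SLv => SLvLv => SLvLvLv => vwLvLvLv => vwQvvLvLv => vwavvvvLvLv => vwavvvvQvvLv => vwavvvvavvvvLv => vwavvvvavvvvwav

S => SLv   [S ::= S L v]
SLv => SLvLv   [S ::= S L v]
SLvLv => SLvLvLv   [S ::= S L v]
SLvLvLv => vwLvLvLv   [S ::= v w]
vwLvLvLv => vwQvvLvLv   [L ::= Q v]
vwQvvLvLv => vwavvvvLvLv   [Q ::= a v v]
vwavvvvLvLv => vwavvvvQvvLv   [L ::= Q v]
vwavvvvQvvLv => vwavvvvavvvvLv   [Q ::= a v v]
vwavvvvavvvvLv => vwavvvvavvvvwav   [L ::= w a]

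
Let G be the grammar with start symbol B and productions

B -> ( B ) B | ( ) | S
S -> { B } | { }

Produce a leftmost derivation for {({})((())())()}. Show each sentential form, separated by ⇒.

B ⇒ S   [B -> S]
S ⇒ {B}   [S -> { B }]
{B} ⇒ {(B)B}   [B -> ( B ) B]
{(B)B} ⇒ {(S)B}   [B -> S]
{(S)B} ⇒ {({})B}   [S -> { }]
{({})B} ⇒ {({})(B)B}   [B -> ( B ) B]
{({})(B)B} ⇒ {({})((B)B)B}   [B -> ( B ) B]
{({})((B)B)B} ⇒ {({})((())B)B}   [B -> ( )]
{({})((())B)B} ⇒ {({})((())())B}   [B -> ( )]
{({})((())())B} ⇒ {({})((())())()}   [B -> ( )]

B ⇒ S ⇒ {B} ⇒ {(B)B} ⇒ {(S)B} ⇒ {({})B} ⇒ {({})(B)B} ⇒ {({})((B)B)B} ⇒ {({})((())B)B} ⇒ {({})((())())B} ⇒ {({})((())())()}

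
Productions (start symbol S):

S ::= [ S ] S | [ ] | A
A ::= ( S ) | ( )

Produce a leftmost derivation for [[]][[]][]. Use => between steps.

S => [S]S   [S ::= [ S ] S]
[S]S => [[]]S   [S ::= [ ]]
[[]]S => [[]][S]S   [S ::= [ S ] S]
[[]][S]S => [[]][[]]S   [S ::= [ ]]
[[]][[]]S => [[]][[]][]   [S ::= [ ]]

S => [S]S => [[]]S => [[]][S]S => [[]][[]]S => [[]][[]][]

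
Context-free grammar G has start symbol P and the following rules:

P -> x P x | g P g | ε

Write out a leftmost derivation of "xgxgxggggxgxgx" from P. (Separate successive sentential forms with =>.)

P => xPx   [P -> x P x]
xPx => xgPgx   [P -> g P g]
xgPgx => xgxPxgx   [P -> x P x]
xgxPxgx => xgxgPgxgx   [P -> g P g]
xgxgPgxgx => xgxgxPxgxgx   [P -> x P x]
xgxgxPxgxgx => xgxgxgPgxgxgx   [P -> g P g]
xgxgxgPgxgxgx => xgxgxggPggxgxgx   [P -> g P g]
xgxgxggPggxgxgx => xgxgxggggxgxgx   [P -> ε]

P=>xPx=>xgPgx=>xgxPxgx=>xgxgPgxgx=>xgxgxPxgxgx=>xgxgxgPgxgxgx=>xgxgxggPggxgxgx=>xgxgxggggxgxgx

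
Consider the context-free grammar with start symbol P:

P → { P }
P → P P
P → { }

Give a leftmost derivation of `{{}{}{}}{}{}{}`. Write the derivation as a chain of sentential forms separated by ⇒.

P ⇒ PP   [P → P P]
PP ⇒ PPP   [P → P P]
PPP ⇒ PPPP   [P → P P]
PPPP ⇒ {P}PPP   [P → { P }]
{P}PPP ⇒ {PP}PPP   [P → P P]
{PP}PPP ⇒ {PPP}PPP   [P → P P]
{PPP}PPP ⇒ {{}PP}PPP   [P → { }]
{{}PP}PPP ⇒ {{}{}P}PPP   [P → { }]
{{}{}P}PPP ⇒ {{}{}{}}PPP   [P → { }]
{{}{}{}}PPP ⇒ {{}{}{}}{}PP   [P → { }]
{{}{}{}}{}PP ⇒ {{}{}{}}{}{}P   [P → { }]
{{}{}{}}{}{}P ⇒ {{}{}{}}{}{}{}   [P → { }]

P ⇒ PP ⇒ PPP ⇒ PPPP ⇒ {P}PPP ⇒ {PP}PPP ⇒ {PPP}PPP ⇒ {{}PP}PPP ⇒ {{}{}P}PPP ⇒ {{}{}{}}PPP ⇒ {{}{}{}}{}PP ⇒ {{}{}{}}{}{}P ⇒ {{}{}{}}{}{}{}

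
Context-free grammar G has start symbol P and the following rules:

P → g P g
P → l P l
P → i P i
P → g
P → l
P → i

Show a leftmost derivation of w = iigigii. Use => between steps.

P=>iPi=>iiPii=>iigPgii=>iigigii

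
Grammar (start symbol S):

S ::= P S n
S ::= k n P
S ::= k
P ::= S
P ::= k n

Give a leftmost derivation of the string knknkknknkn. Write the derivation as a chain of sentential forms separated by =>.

S => knP => knS => knPSn => knSSn => knknPSn => knknSSn => knknPSnSn => knknSSnSn => knknPSnSnSn => knknSSnSnSn => knknkSnSnSn => knknkknSnSn => knknkknknSn => knknkknknkn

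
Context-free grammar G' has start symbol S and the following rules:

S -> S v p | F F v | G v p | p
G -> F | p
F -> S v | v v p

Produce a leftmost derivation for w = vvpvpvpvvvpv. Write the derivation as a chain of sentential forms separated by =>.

S => FFv => SvFv => SvpvFv => GvpvpvFv => FvpvpvFv => vvpvpvpvFv => vvpvpvpvvvpv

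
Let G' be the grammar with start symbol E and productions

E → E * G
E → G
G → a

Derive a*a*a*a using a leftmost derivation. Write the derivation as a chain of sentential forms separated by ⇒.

E ⇒ E*G   [E → E * G]
E*G ⇒ E*G*G   [E → E * G]
E*G*G ⇒ E*G*G*G   [E → E * G]
E*G*G*G ⇒ G*G*G*G   [E → G]
G*G*G*G ⇒ a*G*G*G   [G → a]
a*G*G*G ⇒ a*a*G*G   [G → a]
a*a*G*G ⇒ a*a*a*G   [G → a]
a*a*a*G ⇒ a*a*a*a   [G → a]

E ⇒ E*G ⇒ E*G*G ⇒ E*G*G*G ⇒ G*G*G*G ⇒ a*G*G*G ⇒ a*a*G*G ⇒ a*a*a*G ⇒ a*a*a*a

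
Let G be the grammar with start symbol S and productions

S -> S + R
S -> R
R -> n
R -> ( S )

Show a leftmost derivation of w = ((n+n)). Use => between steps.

S=>R=>(S)=>(R)=>((S))=>((S+R))=>((R+R))=>((n+R))=>((n+n))

S => R   [S -> R]
R => (S)   [R -> ( S )]
(S) => (R)   [S -> R]
(R) => ((S))   [R -> ( S )]
((S)) => ((S+R))   [S -> S + R]
((S+R)) => ((R+R))   [S -> R]
((R+R)) => ((n+R))   [R -> n]
((n+R)) => ((n+n))   [R -> n]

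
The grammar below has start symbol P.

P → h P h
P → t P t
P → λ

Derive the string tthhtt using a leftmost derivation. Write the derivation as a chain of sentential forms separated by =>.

P => tPt => ttPtt => tthPhtt => tthhtt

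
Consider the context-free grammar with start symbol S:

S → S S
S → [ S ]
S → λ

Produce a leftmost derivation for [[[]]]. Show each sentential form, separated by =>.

S => [S] => [SS] => [[S]S] => [[[S]]S] => [[[]]S] => [[[]]]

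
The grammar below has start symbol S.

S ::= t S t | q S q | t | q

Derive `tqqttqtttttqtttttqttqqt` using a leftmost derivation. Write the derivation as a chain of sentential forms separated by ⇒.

S ⇒ tSt ⇒ tqSqt ⇒ tqqSqqt ⇒ tqqtStqqt ⇒ tqqttSttqqt ⇒ tqqttqSqttqqt ⇒ tqqttqtStqttqqt ⇒ tqqttqttSttqttqqt ⇒ tqqttqtttStttqttqqt ⇒ tqqttqttttSttttqttqqt ⇒ tqqttqtttttStttttqttqqt ⇒ tqqttqtttttqtttttqttqqt

S ⇒ tSt   [S ::= t S t]
tSt ⇒ tqSqt   [S ::= q S q]
tqSqt ⇒ tqqSqqt   [S ::= q S q]
tqqSqqt ⇒ tqqtStqqt   [S ::= t S t]
tqqtStqqt ⇒ tqqttSttqqt   [S ::= t S t]
tqqttSttqqt ⇒ tqqttqSqttqqt   [S ::= q S q]
tqqttqSqttqqt ⇒ tqqttqtStqttqqt   [S ::= t S t]
tqqttqtStqttqqt ⇒ tqqttqttSttqttqqt   [S ::= t S t]
tqqttqttSttqttqqt ⇒ tqqttqtttStttqttqqt   [S ::= t S t]
tqqttqtttStttqttqqt ⇒ tqqttqttttSttttqttqqt   [S ::= t S t]
tqqttqttttSttttqttqqt ⇒ tqqttqtttttStttttqttqqt   [S ::= t S t]
tqqttqtttttStttttqttqqt ⇒ tqqttqtttttqtttttqttqqt   [S ::= q]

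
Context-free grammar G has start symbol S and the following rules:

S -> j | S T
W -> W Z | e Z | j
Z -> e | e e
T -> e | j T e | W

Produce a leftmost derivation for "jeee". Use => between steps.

S=>ST=>STT=>jTT=>jWT=>jeZT=>jeeT=>jeee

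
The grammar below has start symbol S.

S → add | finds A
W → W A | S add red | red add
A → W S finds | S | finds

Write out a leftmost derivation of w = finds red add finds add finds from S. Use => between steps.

S => finds A => finds W S finds => finds red add S finds => finds red add finds A finds => finds red add finds S finds => finds red add finds add finds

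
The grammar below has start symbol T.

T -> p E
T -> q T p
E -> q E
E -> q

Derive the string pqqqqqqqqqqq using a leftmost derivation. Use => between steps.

T => pE => pqE => pqqE => pqqqE => pqqqqE => pqqqqqE => pqqqqqqE => pqqqqqqqE => pqqqqqqqqE => pqqqqqqqqqE => pqqqqqqqqqqE => pqqqqqqqqqqq

T => pE   [T -> p E]
pE => pqE   [E -> q E]
pqE => pqqE   [E -> q E]
pqqE => pqqqE   [E -> q E]
pqqqE => pqqqqE   [E -> q E]
pqqqqE => pqqqqqE   [E -> q E]
pqqqqqE => pqqqqqqE   [E -> q E]
pqqqqqqE => pqqqqqqqE   [E -> q E]
pqqqqqqqE => pqqqqqqqqE   [E -> q E]
pqqqqqqqqE => pqqqqqqqqqE   [E -> q E]
pqqqqqqqqqE => pqqqqqqqqqqE   [E -> q E]
pqqqqqqqqqqE => pqqqqqqqqqqq   [E -> q]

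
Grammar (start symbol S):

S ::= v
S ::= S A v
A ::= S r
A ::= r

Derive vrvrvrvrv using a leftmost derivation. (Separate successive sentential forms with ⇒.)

S ⇒ SAv   [S ::= S A v]
SAv ⇒ SAvAv   [S ::= S A v]
SAvAv ⇒ SAvAvAv   [S ::= S A v]
SAvAvAv ⇒ SAvAvAvAv   [S ::= S A v]
SAvAvAvAv ⇒ vAvAvAvAv   [S ::= v]
vAvAvAvAv ⇒ vrvAvAvAv   [A ::= r]
vrvAvAvAv ⇒ vrvrvAvAv   [A ::= r]
vrvrvAvAv ⇒ vrvrvrvAv   [A ::= r]
vrvrvrvAv ⇒ vrvrvrvrv   [A ::= r]

S⇒SAv⇒SAvAv⇒SAvAvAv⇒SAvAvAvAv⇒vAvAvAvAv⇒vrvAvAvAv⇒vrvrvAvAv⇒vrvrvrvAv⇒vrvrvrvrv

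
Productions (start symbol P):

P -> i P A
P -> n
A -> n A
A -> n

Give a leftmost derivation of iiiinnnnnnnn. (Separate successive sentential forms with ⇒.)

P ⇒ iPA ⇒ iiPAA ⇒ iiiPAAA ⇒ iiiiPAAAA ⇒ iiiinAAAA ⇒ iiiinnAAA ⇒ iiiinnnAAA ⇒ iiiinnnnAA ⇒ iiiinnnnnAA ⇒ iiiinnnnnnA ⇒ iiiinnnnnnnA ⇒ iiiinnnnnnnn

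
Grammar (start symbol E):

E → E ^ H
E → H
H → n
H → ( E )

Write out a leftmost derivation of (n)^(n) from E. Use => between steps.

E => E^H   [E → E ^ H]
E^H => H^H   [E → H]
H^H => (E)^H   [H → ( E )]
(E)^H => (H)^H   [E → H]
(H)^H => (n)^H   [H → n]
(n)^H => (n)^(E)   [H → ( E )]
(n)^(E) => (n)^(H)   [E → H]
(n)^(H) => (n)^(n)   [H → n]

E => E^H => H^H => (E)^H => (H)^H => (n)^H => (n)^(E) => (n)^(H) => (n)^(n)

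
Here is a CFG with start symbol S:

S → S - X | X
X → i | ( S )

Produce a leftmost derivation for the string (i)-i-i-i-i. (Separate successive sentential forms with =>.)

S => S-X => S-X-X => S-X-X-X => S-X-X-X-X => X-X-X-X-X => (S)-X-X-X-X => (X)-X-X-X-X => (i)-X-X-X-X => (i)-i-X-X-X => (i)-i-i-X-X => (i)-i-i-i-X => (i)-i-i-i-i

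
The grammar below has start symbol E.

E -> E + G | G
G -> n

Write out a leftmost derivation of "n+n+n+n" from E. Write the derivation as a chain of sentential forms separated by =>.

E=>E+G=>E+G+G=>E+G+G+G=>G+G+G+G=>n+G+G+G=>n+n+G+G=>n+n+n+G=>n+n+n+n

E => E+G   [E -> E + G]
E+G => E+G+G   [E -> E + G]
E+G+G => E+G+G+G   [E -> E + G]
E+G+G+G => G+G+G+G   [E -> G]
G+G+G+G => n+G+G+G   [G -> n]
n+G+G+G => n+n+G+G   [G -> n]
n+n+G+G => n+n+n+G   [G -> n]
n+n+n+G => n+n+n+n   [G -> n]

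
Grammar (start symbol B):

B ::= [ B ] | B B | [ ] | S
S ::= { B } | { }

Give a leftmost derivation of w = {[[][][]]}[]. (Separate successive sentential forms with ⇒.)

B ⇒ BB   [B ::= B B]
BB ⇒ SB   [B ::= S]
SB ⇒ {B}B   [S ::= { B }]
{B}B ⇒ {[B]}B   [B ::= [ B ]]
{[B]}B ⇒ {[BB]}B   [B ::= B B]
{[BB]}B ⇒ {[BBB]}B   [B ::= B B]
{[BBB]}B ⇒ {[[]BB]}B   [B ::= [ ]]
{[[]BB]}B ⇒ {[[][]B]}B   [B ::= [ ]]
{[[][]B]}B ⇒ {[[][][]]}B   [B ::= [ ]]
{[[][][]]}B ⇒ {[[][][]]}[]   [B ::= [ ]]

B⇒BB⇒SB⇒{B}B⇒{[B]}B⇒{[BB]}B⇒{[BBB]}B⇒{[[]BB]}B⇒{[[][]B]}B⇒{[[][][]]}B⇒{[[][][]]}[]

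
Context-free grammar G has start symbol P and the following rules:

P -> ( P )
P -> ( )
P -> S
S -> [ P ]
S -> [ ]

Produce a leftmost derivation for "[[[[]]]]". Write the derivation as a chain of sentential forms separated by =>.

P => S   [P -> S]
S => [P]   [S -> [ P ]]
[P] => [S]   [P -> S]
[S] => [[P]]   [S -> [ P ]]
[[P]] => [[S]]   [P -> S]
[[S]] => [[[P]]]   [S -> [ P ]]
[[[P]]] => [[[S]]]   [P -> S]
[[[S]]] => [[[[]]]]   [S -> [ ]]

P => S => [P] => [S] => [[P]] => [[S]] => [[[P]]] => [[[S]]] => [[[[]]]]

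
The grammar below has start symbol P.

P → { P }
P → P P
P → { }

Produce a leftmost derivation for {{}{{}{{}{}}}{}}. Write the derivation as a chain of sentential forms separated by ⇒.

P ⇒ {P} ⇒ {PP} ⇒ {PPP} ⇒ {{}PP} ⇒ {{}{P}P} ⇒ {{}{PP}P} ⇒ {{}{{}P}P} ⇒ {{}{{}{P}}P} ⇒ {{}{{}{PP}}P} ⇒ {{}{{}{{}P}}P} ⇒ {{}{{}{{}{}}}P} ⇒ {{}{{}{{}{}}}{}}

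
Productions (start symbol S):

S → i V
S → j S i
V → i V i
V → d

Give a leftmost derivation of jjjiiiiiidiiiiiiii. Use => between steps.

S=>jSi=>jjSii=>jjjSiii=>jjjiViii=>jjjiiViiii=>jjjiiiViiiii=>jjjiiiiViiiiii=>jjjiiiiiViiiiiii=>jjjiiiiiiViiiiiiii=>jjjiiiiiidiiiiiiii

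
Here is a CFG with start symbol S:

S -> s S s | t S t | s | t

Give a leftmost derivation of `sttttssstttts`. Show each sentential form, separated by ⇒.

S ⇒ sSs   [S -> s S s]
sSs ⇒ stSts   [S -> t S t]
stSts ⇒ sttStts   [S -> t S t]
sttStts ⇒ stttSttts   [S -> t S t]
stttSttts ⇒ sttttStttts   [S -> t S t]
sttttStttts ⇒ sttttsSstttts   [S -> s S s]
sttttsSstttts ⇒ sttttssstttts   [S -> s]

S ⇒ sSs ⇒ stSts ⇒ sttStts ⇒ stttSttts ⇒ sttttStttts ⇒ sttttsSstttts ⇒ sttttssstttts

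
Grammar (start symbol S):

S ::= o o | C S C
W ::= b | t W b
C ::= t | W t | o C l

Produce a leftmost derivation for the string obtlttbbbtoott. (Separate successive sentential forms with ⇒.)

S⇒CSC⇒oClSC⇒oWtlSC⇒obtlSC⇒obtlCSCC⇒obtlWtSCC⇒obtltWbtSCC⇒obtlttWbbtSCC⇒obtlttbbbtSCC⇒obtlttbbbtooCC⇒obtlttbbbtootC⇒obtlttbbbtoott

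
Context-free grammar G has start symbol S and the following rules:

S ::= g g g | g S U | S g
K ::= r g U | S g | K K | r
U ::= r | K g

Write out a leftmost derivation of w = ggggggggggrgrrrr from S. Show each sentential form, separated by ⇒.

S ⇒ gSU   [S ::= g S U]
gSU ⇒ ggSUU   [S ::= g S U]
ggSUU ⇒ gggSUUU   [S ::= g S U]
gggSUUU ⇒ ggggSUUUU   [S ::= g S U]
ggggSUUUU ⇒ gggggSUUUUU   [S ::= g S U]
gggggSUUUUU ⇒ gggggSgUUUUU   [S ::= S g]
gggggSgUUUUU ⇒ gggggSggUUUUU   [S ::= S g]
gggggSggUUUUU ⇒ ggggggggggUUUUU   [S ::= g g g]
ggggggggggUUUUU ⇒ ggggggggggKgUUUU   [U ::= K g]
ggggggggggKgUUUU ⇒ ggggggggggrgUUUU   [K ::= r]
ggggggggggrgUUUU ⇒ ggggggggggrgrUUU   [U ::= r]
ggggggggggrgrUUU ⇒ ggggggggggrgrrUU   [U ::= r]
ggggggggggrgrrUU ⇒ ggggggggggrgrrrU   [U ::= r]
ggggggggggrgrrrU ⇒ ggggggggggrgrrrr   [U ::= r]

S ⇒ gSU ⇒ ggSUU ⇒ gggSUUU ⇒ ggggSUUUU ⇒ gggggSUUUUU ⇒ gggggSgUUUUU ⇒ gggggSggUUUUU ⇒ ggggggggggUUUUU ⇒ ggggggggggKgUUUU ⇒ ggggggggggrgUUUU ⇒ ggggggggggrgrUUU ⇒ ggggggggggrgrrUU ⇒ ggggggggggrgrrrU ⇒ ggggggggggrgrrrr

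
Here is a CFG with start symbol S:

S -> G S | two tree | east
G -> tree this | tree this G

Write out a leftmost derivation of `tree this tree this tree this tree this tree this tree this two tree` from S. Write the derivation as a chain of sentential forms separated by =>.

S => G S => tree this G S => tree this tree this S => tree this tree this G S => tree this tree this tree this G S => tree this tree this tree this tree this G S => tree this tree this tree this tree this tree this G S => tree this tree this tree this tree this tree this tree this S => tree this tree this tree this tree this tree this tree this two tree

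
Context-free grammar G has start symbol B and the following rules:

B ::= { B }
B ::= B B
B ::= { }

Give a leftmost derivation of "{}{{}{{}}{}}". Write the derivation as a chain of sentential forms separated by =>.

B => BB   [B ::= B B]
BB => {}B   [B ::= { }]
{}B => {}{B}   [B ::= { B }]
{}{B} => {}{BB}   [B ::= B B]
{}{BB} => {}{{}B}   [B ::= { }]
{}{{}B} => {}{{}BB}   [B ::= B B]
{}{{}BB} => {}{{}{B}B}   [B ::= { B }]
{}{{}{B}B} => {}{{}{{}}B}   [B ::= { }]
{}{{}{{}}B} => {}{{}{{}}{}}   [B ::= { }]

B => BB => {}B => {}{B} => {}{BB} => {}{{}B} => {}{{}BB} => {}{{}{B}B} => {}{{}{{}}B} => {}{{}{{}}{}}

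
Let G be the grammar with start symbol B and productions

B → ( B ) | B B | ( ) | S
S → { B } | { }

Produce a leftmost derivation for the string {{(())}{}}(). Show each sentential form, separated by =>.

B=>BB=>SB=>{B}B=>{BB}B=>{SB}B=>{{B}B}B=>{{(B)}B}B=>{{(())}B}B=>{{(())}S}B=>{{(())}{}}B=>{{(())}{}}()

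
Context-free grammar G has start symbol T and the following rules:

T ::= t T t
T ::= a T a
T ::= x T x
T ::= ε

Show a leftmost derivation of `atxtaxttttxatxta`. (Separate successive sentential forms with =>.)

T => aTa => atTta => atxTxta => atxtTtxta => atxtaTatxta => atxtaxTxatxta => atxtaxtTtxatxta => atxtaxttTttxatxta => atxtaxttttxatxta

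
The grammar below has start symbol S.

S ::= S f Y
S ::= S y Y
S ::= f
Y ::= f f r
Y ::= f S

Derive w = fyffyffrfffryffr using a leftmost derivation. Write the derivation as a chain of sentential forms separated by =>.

S => SyY   [S ::= S y Y]
SyY => SfYyY   [S ::= S f Y]
SfYyY => SyYfYyY   [S ::= S y Y]
SyYfYyY => fyYfYyY   [S ::= f]
fyYfYyY => fyfSfYyY   [Y ::= f S]
fyfSfYyY => fyfSyYfYyY   [S ::= S y Y]
fyfSyYfYyY => fyffyYfYyY   [S ::= f]
fyffyYfYyY => fyffyffrfYyY   [Y ::= f f r]
fyffyffrfYyY => fyffyffrfffryY   [Y ::= f f r]
fyffyffrfffryY => fyffyffrfffryffr   [Y ::= f f r]

S => SyY => SfYyY => SyYfYyY => fyYfYyY => fyfSfYyY => fyfSyYfYyY => fyffyYfYyY => fyffyffrfYyY => fyffyffrfffryY => fyffyffrfffryffr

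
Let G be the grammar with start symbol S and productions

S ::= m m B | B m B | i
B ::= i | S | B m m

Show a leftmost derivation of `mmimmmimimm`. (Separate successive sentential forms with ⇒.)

S ⇒ BmB ⇒ SmB ⇒ mmBmB ⇒ mmBmmmB ⇒ mmimmmB ⇒ mmimmmBmm ⇒ mmimmmSmm ⇒ mmimmmBmBmm ⇒ mmimmmimBmm ⇒ mmimmmimimm

S ⇒ BmB   [S ::= B m B]
BmB ⇒ SmB   [B ::= S]
SmB ⇒ mmBmB   [S ::= m m B]
mmBmB ⇒ mmBmmmB   [B ::= B m m]
mmBmmmB ⇒ mmimmmB   [B ::= i]
mmimmmB ⇒ mmimmmBmm   [B ::= B m m]
mmimmmBmm ⇒ mmimmmSmm   [B ::= S]
mmimmmSmm ⇒ mmimmmBmBmm   [S ::= B m B]
mmimmmBmBmm ⇒ mmimmmimBmm   [B ::= i]
mmimmmimBmm ⇒ mmimmmimimm   [B ::= i]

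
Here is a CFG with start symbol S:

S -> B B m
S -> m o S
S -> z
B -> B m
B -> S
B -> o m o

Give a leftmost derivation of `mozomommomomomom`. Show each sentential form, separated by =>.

S => BBm   [S -> B B m]
BBm => SBm   [B -> S]
SBm => BBmBm   [S -> B B m]
BBmBm => BmBmBm   [B -> B m]
BmBmBm => SmBmBm   [B -> S]
SmBmBm => BBmmBmBm   [S -> B B m]
BBmmBmBm => SBmmBmBm   [B -> S]
SBmmBmBm => moSBmmBmBm   [S -> m o S]
moSBmmBmBm => mozBmmBmBm   [S -> z]
mozBmmBmBm => mozomommBmBm   [B -> o m o]
mozomommBmBm => mozomommomomBm   [B -> o m o]
mozomommomomBm => mozomommomomomom   [B -> o m o]

S=>BBm=>SBm=>BBmBm=>BmBmBm=>SmBmBm=>BBmmBmBm=>SBmmBmBm=>moSBmmBmBm=>mozBmmBmBm=>mozomommBmBm=>mozomommomomBm=>mozomommomomomom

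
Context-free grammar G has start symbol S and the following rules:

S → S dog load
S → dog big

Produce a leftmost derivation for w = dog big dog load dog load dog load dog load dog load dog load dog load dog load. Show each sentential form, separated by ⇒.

S ⇒ S dog load   [S → S dog load]
S dog load ⇒ S dog load dog load   [S → S dog load]
S dog load dog load ⇒ S dog load dog load dog load   [S → S dog load]
S dog load dog load dog load ⇒ S dog load dog load dog load dog load   [S → S dog load]
S dog load dog load dog load dog load ⇒ S dog load dog load dog load dog load dog load   [S → S dog load]
S dog load dog load dog load dog load dog load ⇒ S dog load dog load dog load dog load dog load dog load   [S → S dog load]
S dog load dog load dog load dog load dog load dog load ⇒ S dog load dog load dog load dog load dog load dog load dog load   [S → S dog load]
S dog load dog load dog load dog load dog load dog load dog load ⇒ S dog load dog load dog load dog load dog load dog load dog load dog load   [S → S dog load]
S dog load dog load dog load dog load dog load dog load dog load dog load ⇒ dog big dog load dog load dog load dog load dog load dog load dog load dog load   [S → dog big]

S ⇒ S dog load ⇒ S dog load dog load ⇒ S dog load dog load dog load ⇒ S dog load dog load dog load dog load ⇒ S dog load dog load dog load dog load dog load ⇒ S dog load dog load dog load dog load dog load dog load ⇒ S dog load dog load dog load dog load dog load dog load dog load ⇒ S dog load dog load dog load dog load dog load dog load dog load dog load ⇒ dog big dog load dog load dog load dog load dog load dog load dog load dog load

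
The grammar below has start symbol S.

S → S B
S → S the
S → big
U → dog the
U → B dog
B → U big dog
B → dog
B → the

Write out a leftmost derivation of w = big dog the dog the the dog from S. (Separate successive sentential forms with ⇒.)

S ⇒ S B   [S → S B]
S B ⇒ S the B   [S → S the]
S the B ⇒ S the the B   [S → S the]
S the the B ⇒ S B the the B   [S → S B]
S B the the B ⇒ S the B the the B   [S → S the]
S the B the the B ⇒ S B the B the the B   [S → S B]
S B the B the the B ⇒ big B the B the the B   [S → big]
big B the B the the B ⇒ big dog the B the the B   [B → dog]
big dog the B the the B ⇒ big dog the dog the the B   [B → dog]
big dog the dog the the B ⇒ big dog the dog the the dog   [B → dog]

S ⇒ S B ⇒ S the B ⇒ S the the B ⇒ S B the the B ⇒ S the B the the B ⇒ S B the B the the B ⇒ big B the B the the B ⇒ big dog the B the the B ⇒ big dog the dog the the B ⇒ big dog the dog the the dog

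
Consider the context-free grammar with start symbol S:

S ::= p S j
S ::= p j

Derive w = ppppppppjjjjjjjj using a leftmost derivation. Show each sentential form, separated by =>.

S => pSj => ppSjj => pppSjjj => ppppSjjjj => pppppSjjjjj => ppppppSjjjjjj => pppppppSjjjjjjj => ppppppppjjjjjjjj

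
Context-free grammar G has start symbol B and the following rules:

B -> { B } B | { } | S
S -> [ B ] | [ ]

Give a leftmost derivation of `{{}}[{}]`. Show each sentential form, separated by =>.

B => {B}B   [B -> { B } B]
{B}B => {{}}B   [B -> { }]
{{}}B => {{}}S   [B -> S]
{{}}S => {{}}[B]   [S -> [ B ]]
{{}}[B] => {{}}[{}]   [B -> { }]

B => {B}B => {{}}B => {{}}S => {{}}[B] => {{}}[{}]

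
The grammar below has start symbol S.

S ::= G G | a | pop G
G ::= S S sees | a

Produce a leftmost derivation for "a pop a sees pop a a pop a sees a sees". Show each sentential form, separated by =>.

S => G G => S S sees G => a S sees G => a pop G sees G => a pop a sees G => a pop a sees S S sees => a pop a sees pop G S sees => a pop a sees pop S S sees S sees => a pop a sees pop G G S sees S sees => a pop a sees pop a G S sees S sees => a pop a sees pop a a S sees S sees => a pop a sees pop a a pop G sees S sees => a pop a sees pop a a pop a sees S sees => a pop a sees pop a a pop a sees a sees

S => G G   [S ::= G G]
G G => S S sees G   [G ::= S S sees]
S S sees G => a S sees G   [S ::= a]
a S sees G => a pop G sees G   [S ::= pop G]
a pop G sees G => a pop a sees G   [G ::= a]
a pop a sees G => a pop a sees S S sees   [G ::= S S sees]
a pop a sees S S sees => a pop a sees pop G S sees   [S ::= pop G]
a pop a sees pop G S sees => a pop a sees pop S S sees S sees   [G ::= S S sees]
a pop a sees pop S S sees S sees => a pop a sees pop G G S sees S sees   [S ::= G G]
a pop a sees pop G G S sees S sees => a pop a sees pop a G S sees S sees   [G ::= a]
a pop a sees pop a G S sees S sees => a pop a sees pop a a S sees S sees   [G ::= a]
a pop a sees pop a a S sees S sees => a pop a sees pop a a pop G sees S sees   [S ::= pop G]
a pop a sees pop a a pop G sees S sees => a pop a sees pop a a pop a sees S sees   [G ::= a]
a pop a sees pop a a pop a sees S sees => a pop a sees pop a a pop a sees a sees   [S ::= a]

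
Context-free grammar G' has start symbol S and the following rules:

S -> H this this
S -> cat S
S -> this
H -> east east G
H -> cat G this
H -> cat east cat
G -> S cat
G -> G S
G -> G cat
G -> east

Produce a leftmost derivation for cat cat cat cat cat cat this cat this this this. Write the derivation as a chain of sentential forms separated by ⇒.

S ⇒ cat S ⇒ cat H this this ⇒ cat cat G this this this ⇒ cat cat S cat this this this ⇒ cat cat cat S cat this this this ⇒ cat cat cat cat S cat this this this ⇒ cat cat cat cat cat S cat this this this ⇒ cat cat cat cat cat cat S cat this this this ⇒ cat cat cat cat cat cat this cat this this this

S ⇒ cat S   [S -> cat S]
cat S ⇒ cat H this this   [S -> H this this]
cat H this this ⇒ cat cat G this this this   [H -> cat G this]
cat cat G this this this ⇒ cat cat S cat this this this   [G -> S cat]
cat cat S cat this this this ⇒ cat cat cat S cat this this this   [S -> cat S]
cat cat cat S cat this this this ⇒ cat cat cat cat S cat this this this   [S -> cat S]
cat cat cat cat S cat this this this ⇒ cat cat cat cat cat S cat this this this   [S -> cat S]
cat cat cat cat cat S cat this this this ⇒ cat cat cat cat cat cat S cat this this this   [S -> cat S]
cat cat cat cat cat cat S cat this this this ⇒ cat cat cat cat cat cat this cat this this this   [S -> this]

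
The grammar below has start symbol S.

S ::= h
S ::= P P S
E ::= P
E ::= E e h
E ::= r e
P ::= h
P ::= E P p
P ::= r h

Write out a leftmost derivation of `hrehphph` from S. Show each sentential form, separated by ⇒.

S⇒PPS⇒hPS⇒hEPpS⇒hPPpS⇒hEPpPpS⇒hrePpPpS⇒hrehpPpS⇒hrehphpS⇒hrehphph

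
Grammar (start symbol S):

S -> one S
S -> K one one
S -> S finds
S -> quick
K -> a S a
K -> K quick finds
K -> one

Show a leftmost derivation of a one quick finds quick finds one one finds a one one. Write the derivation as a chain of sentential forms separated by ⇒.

S ⇒ K one one ⇒ a S a one one ⇒ a S finds a one one ⇒ a K one one finds a one one ⇒ a K quick finds one one finds a one one ⇒ a K quick finds quick finds one one finds a one one ⇒ a one quick finds quick finds one one finds a one one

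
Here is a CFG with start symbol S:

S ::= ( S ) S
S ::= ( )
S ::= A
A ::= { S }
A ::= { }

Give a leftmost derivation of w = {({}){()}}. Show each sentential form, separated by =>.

S => A   [S ::= A]
A => {S}   [A ::= { S }]
{S} => {(S)S}   [S ::= ( S ) S]
{(S)S} => {(A)S}   [S ::= A]
{(A)S} => {({})S}   [A ::= { }]
{({})S} => {({})A}   [S ::= A]
{({})A} => {({}){S}}   [A ::= { S }]
{({}){S}} => {({}){()}}   [S ::= ( )]

S=>A=>{S}=>{(S)S}=>{(A)S}=>{({})S}=>{({})A}=>{({}){S}}=>{({}){()}}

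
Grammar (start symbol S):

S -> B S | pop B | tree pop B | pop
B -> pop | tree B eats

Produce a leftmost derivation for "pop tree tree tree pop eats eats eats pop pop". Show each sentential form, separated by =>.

S => B S   [S -> B S]
B S => pop S   [B -> pop]
pop S => pop B S   [S -> B S]
pop B S => pop tree B eats S   [B -> tree B eats]
pop tree B eats S => pop tree tree B eats eats S   [B -> tree B eats]
pop tree tree B eats eats S => pop tree tree tree B eats eats eats S   [B -> tree B eats]
pop tree tree tree B eats eats eats S => pop tree tree tree pop eats eats eats S   [B -> pop]
pop tree tree tree pop eats eats eats S => pop tree tree tree pop eats eats eats pop B   [S -> pop B]
pop tree tree tree pop eats eats eats pop B => pop tree tree tree pop eats eats eats pop pop   [B -> pop]

S => B S => pop S => pop B S => pop tree B eats S => pop tree tree B eats eats S => pop tree tree tree B eats eats eats S => pop tree tree tree pop eats eats eats S => pop tree tree tree pop eats eats eats pop B => pop tree tree tree pop eats eats eats pop pop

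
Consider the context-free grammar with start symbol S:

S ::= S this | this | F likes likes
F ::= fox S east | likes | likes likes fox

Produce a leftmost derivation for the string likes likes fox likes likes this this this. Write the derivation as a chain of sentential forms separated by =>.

S => S this => S this this => S this this this => F likes likes this this this => likes likes fox likes likes this this this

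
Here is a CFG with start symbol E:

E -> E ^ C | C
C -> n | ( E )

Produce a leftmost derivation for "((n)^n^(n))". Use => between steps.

E => C   [E -> C]
C => (E)   [C -> ( E )]
(E) => (E^C)   [E -> E ^ C]
(E^C) => (E^C^C)   [E -> E ^ C]
(E^C^C) => (C^C^C)   [E -> C]
(C^C^C) => ((E)^C^C)   [C -> ( E )]
((E)^C^C) => ((C)^C^C)   [E -> C]
((C)^C^C) => ((n)^C^C)   [C -> n]
((n)^C^C) => ((n)^n^C)   [C -> n]
((n)^n^C) => ((n)^n^(E))   [C -> ( E )]
((n)^n^(E)) => ((n)^n^(C))   [E -> C]
((n)^n^(C)) => ((n)^n^(n))   [C -> n]

E => C => (E) => (E^C) => (E^C^C) => (C^C^C) => ((E)^C^C) => ((C)^C^C) => ((n)^C^C) => ((n)^n^C) => ((n)^n^(E)) => ((n)^n^(C)) => ((n)^n^(n))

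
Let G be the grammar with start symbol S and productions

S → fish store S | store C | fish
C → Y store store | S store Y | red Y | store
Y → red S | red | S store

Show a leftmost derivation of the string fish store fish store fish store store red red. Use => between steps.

S => fish store S   [S → fish store S]
fish store S => fish store fish store S   [S → fish store S]
fish store fish store S => fish store fish store fish store S   [S → fish store S]
fish store fish store fish store S => fish store fish store fish store store C   [S → store C]
fish store fish store fish store store C => fish store fish store fish store store red Y   [C → red Y]
fish store fish store fish store store red Y => fish store fish store fish store store red red   [Y → red]

S => fish store S => fish store fish store S => fish store fish store fish store S => fish store fish store fish store store C => fish store fish store fish store store red Y => fish store fish store fish store store red red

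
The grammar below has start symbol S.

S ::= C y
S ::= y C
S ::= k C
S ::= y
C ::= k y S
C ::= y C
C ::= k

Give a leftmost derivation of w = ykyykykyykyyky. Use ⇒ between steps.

S ⇒ yC   [S ::= y C]
yC ⇒ ykyS   [C ::= k y S]
ykyS ⇒ ykyyC   [S ::= y C]
ykyyC ⇒ ykyykyS   [C ::= k y S]
ykyykyS ⇒ ykyykyCy   [S ::= C y]
ykyykyCy ⇒ ykyykykySy   [C ::= k y S]
ykyykykySy ⇒ ykyykykyyCy   [S ::= y C]
ykyykykyyCy ⇒ ykyykykyykySy   [C ::= k y S]
ykyykykyykySy ⇒ ykyykykyykyyCy   [S ::= y C]
ykyykykyykyyCy ⇒ ykyykykyykyyky   [C ::= k]

S ⇒ yC ⇒ ykyS ⇒ ykyyC ⇒ ykyykyS ⇒ ykyykyCy ⇒ ykyykykySy ⇒ ykyykykyyCy ⇒ ykyykykyykySy ⇒ ykyykykyykyyCy ⇒ ykyykykyykyyky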